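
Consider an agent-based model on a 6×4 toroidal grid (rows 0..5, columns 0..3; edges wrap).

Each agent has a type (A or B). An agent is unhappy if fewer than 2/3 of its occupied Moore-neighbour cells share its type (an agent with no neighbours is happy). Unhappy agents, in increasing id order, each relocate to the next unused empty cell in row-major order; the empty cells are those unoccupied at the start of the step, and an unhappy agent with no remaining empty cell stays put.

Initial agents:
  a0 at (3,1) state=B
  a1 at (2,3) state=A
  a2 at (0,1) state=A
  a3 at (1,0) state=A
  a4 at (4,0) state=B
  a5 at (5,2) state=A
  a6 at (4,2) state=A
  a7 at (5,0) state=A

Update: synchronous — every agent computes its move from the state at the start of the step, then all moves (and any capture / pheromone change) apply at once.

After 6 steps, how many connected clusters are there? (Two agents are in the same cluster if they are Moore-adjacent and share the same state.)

2

t=1: a0@(0,0):B a1@(2,3):A a2@(0,1):A a3@(1,0):A a4@(0,2):B a5@(5,2):A a6@(0,3):A a7@(1,1):A
t=2: a0@(1,2):B a1@(2,3):A a2@(1,3):A a3@(1,0):A a4@(2,0):B a5@(5,2):A a6@(2,1):A a7@(2,2):A
t=3: a0@(0,0):B a1@(0,1):A a2@(0,2):A a3@(1,0):A a4@(0,3):B a5@(5,2):A a6@(1,1):A a7@(2,2):A
t=4: a0@(1,2):B a1@(0,1):A a2@(0,2):A a3@(1,3):A a4@(2,0):B a5@(5,2):A a6@(1,1):A a7@(2,2):A
t=5: a0@(0,0):B a1@(0,1):A a2@(0,2):A a3@(0,3):A a4@(1,0):B a5@(5,2):A a6@(2,1):A a7@(2,2):A
t=6: a0@(1,1):B a1@(1,2):A a2@(0,2):A a3@(1,3):A a4@(2,0):B a5@(5,2):A a6@(2,3):A a7@(2,2):A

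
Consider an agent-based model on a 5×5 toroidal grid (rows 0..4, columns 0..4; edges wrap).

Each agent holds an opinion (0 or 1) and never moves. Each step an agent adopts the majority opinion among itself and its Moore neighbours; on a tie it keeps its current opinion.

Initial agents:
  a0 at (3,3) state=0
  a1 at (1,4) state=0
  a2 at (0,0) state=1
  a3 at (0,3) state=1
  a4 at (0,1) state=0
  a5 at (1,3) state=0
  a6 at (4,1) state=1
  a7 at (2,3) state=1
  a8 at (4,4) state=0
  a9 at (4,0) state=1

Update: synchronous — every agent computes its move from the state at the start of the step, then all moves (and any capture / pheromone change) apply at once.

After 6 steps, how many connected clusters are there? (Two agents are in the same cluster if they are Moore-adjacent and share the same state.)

t=1: a0@(3,3):0 a1@(1,4):1 a2@(0,0):1 a3@(0,3):0 a4@(0,1):1 a5@(1,3):0 a6@(4,1):1 a7@(2,3):0 a8@(4,4):1 a9@(4,0):1
t=2: a0@(3,3):0 a1@(1,4):0 a2@(0,0):1 a3@(0,3):0 a4@(0,1):1 a5@(1,3):0 a6@(4,1):1 a7@(2,3):0 a8@(4,4):1 a9@(4,0):1
t=3: (unchanged — steady state)

2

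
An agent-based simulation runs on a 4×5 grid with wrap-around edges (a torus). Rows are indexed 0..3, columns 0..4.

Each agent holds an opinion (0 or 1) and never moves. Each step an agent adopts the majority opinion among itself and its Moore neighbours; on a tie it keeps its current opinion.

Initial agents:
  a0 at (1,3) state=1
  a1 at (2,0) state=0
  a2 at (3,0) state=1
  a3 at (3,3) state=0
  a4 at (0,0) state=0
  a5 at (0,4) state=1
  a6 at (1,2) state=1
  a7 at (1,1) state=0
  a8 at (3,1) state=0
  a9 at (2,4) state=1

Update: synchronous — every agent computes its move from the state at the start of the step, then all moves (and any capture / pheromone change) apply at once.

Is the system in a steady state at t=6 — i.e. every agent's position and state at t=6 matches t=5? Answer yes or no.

yes

t=1: a0@(1,3):1 a1@(2,0):0 a2@(3,0):1 a3@(3,3):1 a4@(0,0):0 a5@(0,4):1 a6@(1,2):1 a7@(1,1):0 a8@(3,1):0 a9@(2,4):1
t=2: (unchanged — steady state)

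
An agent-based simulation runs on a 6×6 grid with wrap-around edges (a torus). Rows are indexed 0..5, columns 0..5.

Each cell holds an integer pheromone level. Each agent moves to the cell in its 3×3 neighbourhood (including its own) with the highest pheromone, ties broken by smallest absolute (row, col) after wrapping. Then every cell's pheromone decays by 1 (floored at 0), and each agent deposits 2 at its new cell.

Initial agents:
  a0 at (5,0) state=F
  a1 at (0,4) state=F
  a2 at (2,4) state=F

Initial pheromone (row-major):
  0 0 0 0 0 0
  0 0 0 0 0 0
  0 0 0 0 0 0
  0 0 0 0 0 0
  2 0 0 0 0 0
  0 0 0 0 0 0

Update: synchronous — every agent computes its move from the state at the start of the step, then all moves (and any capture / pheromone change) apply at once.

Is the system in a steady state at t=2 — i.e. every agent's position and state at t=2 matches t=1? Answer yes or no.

t=1: a0@(4,0) a1@(0,3) a2@(1,3) | pheromone: 0 0 0 2 0 0 / 0 0 0 2 0 0 / 0 0 0 0 0 0 / 0 0 0 0 0 0 / 3 0 0 0 0 0 / 0 0 0 0 0 0
t=2: a0@(4,0) a1@(0,3) a2@(0,3) | pheromone: 0 0 0 5 0 0 / 0 0 0 1 0 0 / 0 0 0 0 0 0 / 0 0 0 0 0 0 / 4 0 0 0 0 0 / 0 0 0 0 0 0

no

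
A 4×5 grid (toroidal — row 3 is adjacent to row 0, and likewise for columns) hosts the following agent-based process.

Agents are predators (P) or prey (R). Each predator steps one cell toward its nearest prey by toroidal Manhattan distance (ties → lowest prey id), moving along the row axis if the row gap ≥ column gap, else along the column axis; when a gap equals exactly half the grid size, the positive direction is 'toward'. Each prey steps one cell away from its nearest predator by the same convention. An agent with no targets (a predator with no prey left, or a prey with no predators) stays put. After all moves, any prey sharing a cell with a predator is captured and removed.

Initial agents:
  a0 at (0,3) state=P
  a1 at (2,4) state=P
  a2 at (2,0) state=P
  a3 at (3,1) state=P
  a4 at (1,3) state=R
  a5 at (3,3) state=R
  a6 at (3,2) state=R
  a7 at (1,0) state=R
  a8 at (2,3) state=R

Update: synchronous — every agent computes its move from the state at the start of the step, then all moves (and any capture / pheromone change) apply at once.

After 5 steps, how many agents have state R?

3

t=1: a0@(1,3):P a1@(2,3):P a2@(1,0):P a3@(3,2):P a6@(3,3):R a7@(0,0):R a8@(2,2):R
t=2: a0@(2,3):P a1@(3,3):P a2@(0,0):P a3@(3,3):P a6@(0,3):R a7@(3,0):R a8@(2,1):R
t=3: a0@(3,3):P a1@(0,3):P a2@(3,0):P a3@(0,3):P a6@(1,3):R a7@(2,0):R a8@(2,0):R
t=4: a0@(0,3):P a1@(1,3):P a2@(2,0):P a3@(1,3):P a6@(2,3):R a7@(1,0):R a8@(1,0):R
t=5: a0@(1,3):P a1@(2,3):P a2@(1,0):P a3@(2,3):P a6@(3,3):R a7@(0,0):R a8@(0,0):R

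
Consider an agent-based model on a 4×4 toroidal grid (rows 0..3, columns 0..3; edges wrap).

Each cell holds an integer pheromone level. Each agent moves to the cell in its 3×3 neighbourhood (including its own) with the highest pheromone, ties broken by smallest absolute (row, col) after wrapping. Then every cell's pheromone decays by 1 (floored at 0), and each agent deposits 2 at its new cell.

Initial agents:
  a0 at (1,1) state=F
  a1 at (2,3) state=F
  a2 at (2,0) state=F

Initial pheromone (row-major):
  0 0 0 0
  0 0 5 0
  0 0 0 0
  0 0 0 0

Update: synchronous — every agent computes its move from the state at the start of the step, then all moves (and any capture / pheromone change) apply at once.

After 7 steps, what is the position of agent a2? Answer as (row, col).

(1, 0)

t=1: a0@(1,2) a1@(1,2) a2@(1,0) | pheromone: 0 0 0 0 / 2 0 8 0 / 0 0 0 0 / 0 0 0 0
t=2: a0@(1,2) a1@(1,2) a2@(1,0) | pheromone: 0 0 0 0 / 3 0 11 0 / 0 0 0 0 / 0 0 0 0
t=3: a0@(1,2) a1@(1,2) a2@(1,0) | pheromone: 0 0 0 0 / 4 0 14 0 / 0 0 0 0 / 0 0 0 0
t=4: a0@(1,2) a1@(1,2) a2@(1,0) | pheromone: 0 0 0 0 / 5 0 17 0 / 0 0 0 0 / 0 0 0 0
t=5: a0@(1,2) a1@(1,2) a2@(1,0) | pheromone: 0 0 0 0 / 6 0 20 0 / 0 0 0 0 / 0 0 0 0
t=6: a0@(1,2) a1@(1,2) a2@(1,0) | pheromone: 0 0 0 0 / 7 0 23 0 / 0 0 0 0 / 0 0 0 0
t=7: a0@(1,2) a1@(1,2) a2@(1,0) | pheromone: 0 0 0 0 / 8 0 26 0 / 0 0 0 0 / 0 0 0 0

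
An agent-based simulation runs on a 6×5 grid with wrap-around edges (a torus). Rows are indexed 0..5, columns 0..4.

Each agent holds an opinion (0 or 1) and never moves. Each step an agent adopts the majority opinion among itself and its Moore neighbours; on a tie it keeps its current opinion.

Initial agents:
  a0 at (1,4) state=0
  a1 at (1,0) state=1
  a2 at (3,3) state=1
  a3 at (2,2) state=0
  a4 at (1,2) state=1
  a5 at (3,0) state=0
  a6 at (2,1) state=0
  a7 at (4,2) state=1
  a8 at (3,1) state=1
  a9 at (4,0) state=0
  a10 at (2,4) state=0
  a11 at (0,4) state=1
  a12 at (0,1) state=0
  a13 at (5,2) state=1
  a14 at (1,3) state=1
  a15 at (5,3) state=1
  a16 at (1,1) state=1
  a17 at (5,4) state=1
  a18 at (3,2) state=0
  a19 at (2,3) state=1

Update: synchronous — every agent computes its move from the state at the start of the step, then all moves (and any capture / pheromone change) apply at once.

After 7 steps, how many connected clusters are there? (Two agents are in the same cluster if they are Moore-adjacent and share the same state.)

t=1: a0@(1,4):1 a1@(1,0):0 a2@(3,3):1 a3@(2,2):1 a4@(1,2):1 a5@(3,0):0 a6@(2,1):0 a7@(4,2):1 a8@(3,1):0 a9@(4,0):0 a10@(2,4):1 a11@(0,4):1 a12@(0,1):1 a13@(5,2):1 a14@(1,3):1 a15@(5,3):1 a16@(1,1):1 a17@(5,4):1 a18@(3,2):1 a19@(2,3):1
t=2: a0@(1,4):1 a1@(1,0):1 a2@(3,3):1 a3@(2,2):1 a4@(1,2):1 a5@(3,0):0 a6@(2,1):0 a7@(4,2):1 a8@(3,1):0 a9@(4,0):0 a10@(2,4):1 a11@(0,4):1 a12@(0,1):1 a13@(5,2):1 a14@(1,3):1 a15@(5,3):1 a16@(1,1):1 a17@(5,4):1 a18@(3,2):1 a19@(2,3):1
t=3: a0@(1,4):1 a1@(1,0):1 a2@(3,3):1 a3@(2,2):1 a4@(1,2):1 a5@(3,0):0 a6@(2,1):1 a7@(4,2):1 a8@(3,1):0 a9@(4,0):0 a10@(2,4):1 a11@(0,4):1 a12@(0,1):1 a13@(5,2):1 a14@(1,3):1 a15@(5,3):1 a16@(1,1):1 a17@(5,4):1 a18@(3,2):1 a19@(2,3):1
t=4: a0@(1,4):1 a1@(1,0):1 a2@(3,3):1 a3@(2,2):1 a4@(1,2):1 a5@(3,0):0 a6@(2,1):1 a7@(4,2):1 a8@(3,1):1 a9@(4,0):0 a10@(2,4):1 a11@(0,4):1 a12@(0,1):1 a13@(5,2):1 a14@(1,3):1 a15@(5,3):1 a16@(1,1):1 a17@(5,4):1 a18@(3,2):1 a19@(2,3):1
t=5: a0@(1,4):1 a1@(1,0):1 a2@(3,3):1 a3@(2,2):1 a4@(1,2):1 a5@(3,0):1 a6@(2,1):1 a7@(4,2):1 a8@(3,1):1 a9@(4,0):0 a10@(2,4):1 a11@(0,4):1 a12@(0,1):1 a13@(5,2):1 a14@(1,3):1 a15@(5,3):1 a16@(1,1):1 a17@(5,4):1 a18@(3,2):1 a19@(2,3):1
t=6: a0@(1,4):1 a1@(1,0):1 a2@(3,3):1 a3@(2,2):1 a4@(1,2):1 a5@(3,0):1 a6@(2,1):1 a7@(4,2):1 a8@(3,1):1 a9@(4,0):1 a10@(2,4):1 a11@(0,4):1 a12@(0,1):1 a13@(5,2):1 a14@(1,3):1 a15@(5,3):1 a16@(1,1):1 a17@(5,4):1 a18@(3,2):1 a19@(2,3):1
t=7: (unchanged — steady state)

1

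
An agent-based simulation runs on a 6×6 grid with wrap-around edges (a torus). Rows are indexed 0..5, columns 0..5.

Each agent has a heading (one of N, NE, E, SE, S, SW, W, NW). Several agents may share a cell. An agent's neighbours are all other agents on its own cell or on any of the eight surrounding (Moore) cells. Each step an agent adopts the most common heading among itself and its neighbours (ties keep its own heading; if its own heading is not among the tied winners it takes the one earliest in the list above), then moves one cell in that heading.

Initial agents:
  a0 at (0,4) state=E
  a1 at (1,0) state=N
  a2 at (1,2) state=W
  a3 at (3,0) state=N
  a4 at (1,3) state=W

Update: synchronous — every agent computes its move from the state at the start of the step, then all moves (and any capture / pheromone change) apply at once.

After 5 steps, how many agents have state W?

3

t=1: a0@(0,5):E a1@(0,0):N a2@(1,1):W a3@(2,0):N a4@(1,2):W
t=2: a0@(0,0):E a1@(5,0):N a2@(1,0):W a3@(1,0):N a4@(1,1):W
t=3: a0@(5,0):N a1@(4,0):N a2@(1,5):W a3@(1,5):W a4@(1,0):W
t=4: a0@(4,0):N a1@(3,0):N a2@(1,4):W a3@(1,4):W a4@(1,5):W
t=5: a0@(3,0):N a1@(2,0):N a2@(1,3):W a3@(1,3):W a4@(1,4):W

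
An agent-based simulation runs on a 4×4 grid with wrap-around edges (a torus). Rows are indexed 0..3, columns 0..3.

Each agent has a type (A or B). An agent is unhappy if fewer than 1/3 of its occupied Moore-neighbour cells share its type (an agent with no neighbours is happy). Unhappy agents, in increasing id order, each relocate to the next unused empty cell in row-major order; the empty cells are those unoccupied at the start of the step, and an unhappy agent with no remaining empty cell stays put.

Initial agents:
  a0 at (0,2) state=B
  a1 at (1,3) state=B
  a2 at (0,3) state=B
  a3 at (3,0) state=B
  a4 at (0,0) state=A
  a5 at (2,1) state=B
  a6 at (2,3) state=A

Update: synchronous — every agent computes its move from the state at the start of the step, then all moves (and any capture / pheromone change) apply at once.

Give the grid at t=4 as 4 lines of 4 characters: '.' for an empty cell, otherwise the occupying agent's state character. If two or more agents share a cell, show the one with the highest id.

t=1: a0@(0,2):B a1@(1,3):B a2@(0,3):B a3@(3,0):B a4@(0,1):A a5@(2,1):B a6@(1,0):A
t=2: a0@(0,2):B a1@(1,3):B a2@(0,3):B a3@(3,0):B a4@(0,1):A a5@(2,1):B a6@(0,0):A
t=3: a0@(0,2):B a1@(1,3):B a2@(0,3):B a3@(3,0):B a4@(0,1):A a5@(2,1):B a6@(1,0):A
t=4: a0@(0,2):B a1@(1,3):B a2@(0,3):B a3@(3,0):B a4@(0,1):A a5@(2,1):B a6@(0,0):A

AABB
...B
.B..
B...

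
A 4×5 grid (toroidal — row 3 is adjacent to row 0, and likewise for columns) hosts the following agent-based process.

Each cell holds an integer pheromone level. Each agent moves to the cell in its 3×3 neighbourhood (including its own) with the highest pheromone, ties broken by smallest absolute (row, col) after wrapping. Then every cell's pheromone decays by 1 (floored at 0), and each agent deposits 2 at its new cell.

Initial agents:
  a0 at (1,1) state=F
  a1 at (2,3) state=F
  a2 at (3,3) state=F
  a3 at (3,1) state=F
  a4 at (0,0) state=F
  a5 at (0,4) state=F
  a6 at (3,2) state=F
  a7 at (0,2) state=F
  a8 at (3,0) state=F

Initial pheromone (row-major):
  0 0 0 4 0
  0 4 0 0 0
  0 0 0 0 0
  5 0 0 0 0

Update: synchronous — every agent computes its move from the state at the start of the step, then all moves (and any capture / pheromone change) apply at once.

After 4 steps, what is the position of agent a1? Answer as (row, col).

(0, 3)

t=1: a0@(1,1) a1@(1,2) a2@(0,3) a3@(3,0) a4@(3,0) a5@(3,0) a6@(0,3) a7@(0,3) a8@(3,0) | pheromone: 0 0 0 9 0 / 0 5 2 0 0 / 0 0 0 0 0 / 12 0 0 0 0
t=2: a0@(1,1) a1@(0,3) a2@(0,3) a3@(3,0) a4@(3,0) a5@(3,0) a6@(0,3) a7@(0,3) a8@(3,0) | pheromone: 0 0 0 16 0 / 0 6 1 0 0 / 0 0 0 0 0 / 19 0 0 0 0
t=3: a0@(1,1) a1@(0,3) a2@(0,3) a3@(3,0) a4@(3,0) a5@(3,0) a6@(0,3) a7@(0,3) a8@(3,0) | pheromone: 0 0 0 23 0 / 0 7 0 0 0 / 0 0 0 0 0 / 26 0 0 0 0
t=4: a0@(1,1) a1@(0,3) a2@(0,3) a3@(3,0) a4@(3,0) a5@(3,0) a6@(0,3) a7@(0,3) a8@(3,0) | pheromone: 0 0 0 30 0 / 0 8 0 0 0 / 0 0 0 0 0 / 33 0 0 0 0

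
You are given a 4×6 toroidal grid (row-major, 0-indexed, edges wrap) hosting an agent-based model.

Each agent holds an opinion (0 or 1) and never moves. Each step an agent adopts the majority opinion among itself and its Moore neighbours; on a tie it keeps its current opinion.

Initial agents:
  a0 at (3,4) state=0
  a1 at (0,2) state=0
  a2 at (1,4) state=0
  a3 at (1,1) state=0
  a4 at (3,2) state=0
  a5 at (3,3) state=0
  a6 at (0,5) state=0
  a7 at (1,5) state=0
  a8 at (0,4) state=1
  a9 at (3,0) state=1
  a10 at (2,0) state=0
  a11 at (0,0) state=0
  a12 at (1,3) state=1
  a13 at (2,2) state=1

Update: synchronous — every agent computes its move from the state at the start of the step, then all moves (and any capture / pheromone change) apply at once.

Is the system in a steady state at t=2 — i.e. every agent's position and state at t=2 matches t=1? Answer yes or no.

no

t=1: a0@(3,4):0 a1@(0,2):0 a2@(1,4):0 a3@(1,1):0 a4@(3,2):0 a5@(3,3):0 a6@(0,5):0 a7@(1,5):0 a8@(0,4):0 a9@(3,0):0 a10@(2,0):0 a11@(0,0):0 a12@(1,3):1 a13@(2,2):0
t=2: a0@(3,4):0 a1@(0,2):0 a2@(1,4):0 a3@(1,1):0 a4@(3,2):0 a5@(3,3):0 a6@(0,5):0 a7@(1,5):0 a8@(0,4):0 a9@(3,0):0 a10@(2,0):0 a11@(0,0):0 a12@(1,3):0 a13@(2,2):0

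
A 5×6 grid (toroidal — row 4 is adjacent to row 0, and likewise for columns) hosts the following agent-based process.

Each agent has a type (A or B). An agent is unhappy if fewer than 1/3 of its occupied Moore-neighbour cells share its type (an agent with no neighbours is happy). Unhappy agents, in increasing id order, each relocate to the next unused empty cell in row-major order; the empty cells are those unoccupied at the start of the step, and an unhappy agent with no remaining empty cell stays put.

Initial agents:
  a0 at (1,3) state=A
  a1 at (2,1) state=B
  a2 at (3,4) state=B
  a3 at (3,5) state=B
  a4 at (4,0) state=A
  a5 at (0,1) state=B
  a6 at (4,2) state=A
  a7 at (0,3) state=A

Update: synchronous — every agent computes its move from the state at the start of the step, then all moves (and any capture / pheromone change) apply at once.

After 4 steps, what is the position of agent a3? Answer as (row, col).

(3, 5)

t=1: a0@(1,3):A a1@(2,1):B a2@(3,4):B a3@(3,5):B a4@(0,0):A a5@(0,2):B a6@(4,2):A a7@(0,3):A
t=2: a0@(1,3):A a1@(2,1):B a2@(3,4):B a3@(3,5):B a4@(0,0):A a5@(0,1):B a6@(4,2):A a7@(0,3):A
t=3: a0@(1,3):A a1@(2,1):B a2@(3,4):B a3@(3,5):B a4@(0,2):A a5@(0,4):B a6@(4,2):A a7@(0,3):A
t=4: a0@(1,3):A a1@(2,1):B a2@(3,4):B a3@(3,5):B a4@(0,2):A a5@(0,0):B a6@(4,2):A a7@(0,3):A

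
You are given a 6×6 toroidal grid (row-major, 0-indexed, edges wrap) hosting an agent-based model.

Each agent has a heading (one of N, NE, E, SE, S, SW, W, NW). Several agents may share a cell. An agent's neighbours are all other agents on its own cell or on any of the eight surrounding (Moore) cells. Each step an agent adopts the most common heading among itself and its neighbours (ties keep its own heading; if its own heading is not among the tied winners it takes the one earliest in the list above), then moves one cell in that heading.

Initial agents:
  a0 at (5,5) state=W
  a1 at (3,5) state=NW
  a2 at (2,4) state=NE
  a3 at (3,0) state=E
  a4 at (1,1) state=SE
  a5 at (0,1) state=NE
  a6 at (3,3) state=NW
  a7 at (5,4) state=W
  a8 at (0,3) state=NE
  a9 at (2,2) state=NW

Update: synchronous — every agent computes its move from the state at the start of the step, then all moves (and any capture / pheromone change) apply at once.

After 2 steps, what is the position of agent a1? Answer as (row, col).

t=1: a0@(5,4):W a1@(2,4):NW a2@(1,3):NW a3@(3,1):E a4@(2,2):SE a5@(5,2):NE a6@(2,2):NW a7@(5,3):W a8@(5,4):NE a9@(1,1):NW
t=2: a0@(5,3):W a1@(1,3):NW a2@(0,2):NW a3@(3,2):E a4@(1,1):NW a5@(4,3):NE a6@(1,1):NW a7@(5,2):W a8@(5,3):W a9@(0,0):NW

(1, 3)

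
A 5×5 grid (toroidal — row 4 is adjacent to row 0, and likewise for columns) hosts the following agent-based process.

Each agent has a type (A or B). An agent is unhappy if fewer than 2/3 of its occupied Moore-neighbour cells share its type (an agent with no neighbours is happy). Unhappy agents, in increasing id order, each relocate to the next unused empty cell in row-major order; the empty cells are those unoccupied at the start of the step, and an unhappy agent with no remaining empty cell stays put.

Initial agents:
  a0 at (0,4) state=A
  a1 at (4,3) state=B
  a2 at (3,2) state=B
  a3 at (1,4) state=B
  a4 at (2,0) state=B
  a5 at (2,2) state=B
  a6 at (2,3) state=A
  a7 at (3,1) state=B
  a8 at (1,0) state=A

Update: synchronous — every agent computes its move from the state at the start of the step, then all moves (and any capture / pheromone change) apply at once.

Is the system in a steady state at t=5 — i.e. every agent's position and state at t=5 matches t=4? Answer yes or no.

no

t=1: a0@(0,0):A a1@(0,1):B a2@(3,2):B a3@(0,2):B a4@(2,0):B a5@(2,2):B a6@(0,3):A a7@(3,1):B a8@(1,1):A
t=2: a0@(0,4):A a1@(1,0):B a2@(3,2):B a3@(1,2):B a4@(1,3):B a5@(2,2):B a6@(1,4):A a7@(3,1):B a8@(2,1):A
t=3: a0@(0,0):A a1@(0,1):B a2@(3,2):B a3@(1,2):B a4@(0,2):B a5@(2,2):B a6@(0,3):A a7@(3,1):B a8@(1,1):A
t=4: a0@(0,4):A a1@(1,0):B a2@(3,2):B a3@(1,3):B a4@(1,4):B a5@(2,2):B a6@(2,0):A a7@(3,1):B a8@(2,1):A
t=5: a0@(0,0):A a1@(0,1):B a2@(3,2):B a3@(1,3):B a4@(0,2):B a5@(2,2):B a6@(0,3):A a7@(1,1):B a8@(1,2):A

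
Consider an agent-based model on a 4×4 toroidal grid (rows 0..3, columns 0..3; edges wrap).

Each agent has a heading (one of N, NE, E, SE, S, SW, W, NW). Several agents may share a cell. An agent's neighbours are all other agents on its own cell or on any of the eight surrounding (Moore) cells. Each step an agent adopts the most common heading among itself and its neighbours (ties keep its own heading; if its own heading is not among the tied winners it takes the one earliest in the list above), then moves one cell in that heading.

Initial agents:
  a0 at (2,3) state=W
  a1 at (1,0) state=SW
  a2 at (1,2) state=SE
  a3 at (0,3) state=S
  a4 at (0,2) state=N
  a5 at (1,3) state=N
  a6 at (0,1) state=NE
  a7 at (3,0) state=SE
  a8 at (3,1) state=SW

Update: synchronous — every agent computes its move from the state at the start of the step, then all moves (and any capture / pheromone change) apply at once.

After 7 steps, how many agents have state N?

9

t=1: a0@(3,0):SE a1@(2,3):SW a2@(0,2):N a3@(3,3):N a4@(3,2):N a5@(0,3):N a6@(1,2):SE a7@(0,1):SE a8@(0,0):SW
t=2: a0@(0,1):SE a1@(1,3):N a2@(3,2):N a3@(2,3):N a4@(2,2):N a5@(3,3):N a6@(2,3):SE a7@(1,2):SE a8@(3,0):N
t=3: a0@(1,2):SE a1@(0,3):N a2@(2,2):N a3@(1,3):N a4@(1,2):N a5@(2,3):N a6@(1,3):N a7@(2,3):SE a8@(2,0):N
t=4: a0@(0,2):N a1@(3,3):N a2@(1,2):N a3@(0,3):N a4@(0,2):N a5@(1,3):N a6@(0,3):N a7@(1,3):N a8@(1,0):N
t=5: a0@(3,2):N a1@(2,3):N a2@(0,2):N a3@(3,3):N a4@(3,2):N a5@(0,3):N a6@(3,3):N a7@(0,3):N a8@(0,0):N
t=6: a0@(2,2):N a1@(1,3):N a2@(3,2):N a3@(2,3):N a4@(2,2):N a5@(3,3):N a6@(2,3):N a7@(3,3):N a8@(3,0):N
t=7: a0@(1,2):N a1@(0,3):N a2@(2,2):N a3@(1,3):N a4@(1,2):N a5@(2,3):N a6@(1,3):N a7@(2,3):N a8@(2,0):N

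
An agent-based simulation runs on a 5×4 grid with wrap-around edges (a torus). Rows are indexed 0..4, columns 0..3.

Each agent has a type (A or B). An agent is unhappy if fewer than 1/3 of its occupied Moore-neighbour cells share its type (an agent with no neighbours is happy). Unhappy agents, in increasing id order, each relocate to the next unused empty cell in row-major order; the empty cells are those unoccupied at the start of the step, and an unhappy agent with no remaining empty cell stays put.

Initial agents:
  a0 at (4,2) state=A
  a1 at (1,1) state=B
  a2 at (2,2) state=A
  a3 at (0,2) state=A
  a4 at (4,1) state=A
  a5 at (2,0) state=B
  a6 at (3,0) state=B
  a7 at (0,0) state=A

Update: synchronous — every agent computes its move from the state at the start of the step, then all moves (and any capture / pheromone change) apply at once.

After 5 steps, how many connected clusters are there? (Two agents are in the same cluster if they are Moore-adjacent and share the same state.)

2

t=1: a0@(4,2):A a1@(0,1):B a2@(0,3):A a3@(0,2):A a4@(4,1):A a5@(2,0):B a6@(3,0):B a7@(0,0):A
t=2: a0@(4,2):A a1@(1,0):B a2@(0,3):A a3@(0,2):A a4@(4,1):A a5@(2,0):B a6@(3,0):B a7@(0,0):A
t=3: (unchanged — steady state)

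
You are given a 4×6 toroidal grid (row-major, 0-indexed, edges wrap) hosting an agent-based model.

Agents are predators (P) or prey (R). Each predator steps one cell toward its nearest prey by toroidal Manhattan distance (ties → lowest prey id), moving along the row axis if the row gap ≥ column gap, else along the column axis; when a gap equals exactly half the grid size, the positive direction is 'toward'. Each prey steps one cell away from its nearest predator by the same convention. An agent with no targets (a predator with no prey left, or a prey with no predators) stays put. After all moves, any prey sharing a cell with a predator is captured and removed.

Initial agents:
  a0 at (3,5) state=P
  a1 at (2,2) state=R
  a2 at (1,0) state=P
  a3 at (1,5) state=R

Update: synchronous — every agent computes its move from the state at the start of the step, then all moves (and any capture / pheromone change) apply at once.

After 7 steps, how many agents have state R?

t=1: a0@(0,5):P a1@(2,3):R a2@(1,5):P a3@(1,4):R
t=2: a0@(1,5):P a1@(2,2):R a2@(1,4):P a3@(1,3):R
t=3: a0@(1,4):P a1@(2,1):R a2@(1,3):P a3@(1,2):R
t=4: a0@(1,3):P a1@(2,0):R a2@(1,2):P a3@(1,1):R
t=5: a0@(1,2):P a1@(2,5):R a2@(1,1):P a3@(1,0):R
t=6: a0@(1,1):P a1@(2,4):R a2@(1,0):P a3@(1,5):R
t=7: a0@(1,0):P a1@(2,3):R a2@(1,5):P a3@(1,4):R

2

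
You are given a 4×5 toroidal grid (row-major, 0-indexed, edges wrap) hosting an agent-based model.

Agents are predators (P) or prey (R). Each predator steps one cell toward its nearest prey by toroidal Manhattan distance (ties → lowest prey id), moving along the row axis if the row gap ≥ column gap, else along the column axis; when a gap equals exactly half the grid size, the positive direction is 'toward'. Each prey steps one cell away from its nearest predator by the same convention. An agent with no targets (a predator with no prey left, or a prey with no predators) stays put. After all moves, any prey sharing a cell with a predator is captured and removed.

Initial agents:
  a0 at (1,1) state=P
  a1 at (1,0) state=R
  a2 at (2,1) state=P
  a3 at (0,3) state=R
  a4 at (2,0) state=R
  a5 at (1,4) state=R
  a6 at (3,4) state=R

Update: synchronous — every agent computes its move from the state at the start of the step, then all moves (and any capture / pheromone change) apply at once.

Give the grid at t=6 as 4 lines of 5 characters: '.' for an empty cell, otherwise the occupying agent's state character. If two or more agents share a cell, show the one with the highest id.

.....
P...R
.....
..R.R

t=1: a0@(1,0):P a1@(1,4):R a2@(2,0):P a3@(0,4):R a4@(2,4):R a5@(1,3):R a6@(3,3):R
t=2: a0@(1,4):P a1@(1,3):R a2@(2,4):P a3@(3,4):R a4@(2,3):R a5@(1,2):R a6@(3,2):R
t=3: a0@(1,3):P a1@(1,2):R a2@(3,4):P a3@(0,4):R a4@(2,2):R a5@(1,1):R a6@(3,1):R
t=4: a0@(1,2):P a1@(1,1):R a2@(0,4):P a3@(1,4):R a4@(3,2):R a5@(1,0):R a6@(3,2):R
t=5: a0@(1,1):P a1@(1,0):R a2@(1,4):P a3@(2,4):R a4@(2,2):R a6@(2,2):R
t=6: a0@(1,0):P a1@(1,4):R a2@(1,0):P a3@(3,4):R a4@(3,2):R a6@(3,2):R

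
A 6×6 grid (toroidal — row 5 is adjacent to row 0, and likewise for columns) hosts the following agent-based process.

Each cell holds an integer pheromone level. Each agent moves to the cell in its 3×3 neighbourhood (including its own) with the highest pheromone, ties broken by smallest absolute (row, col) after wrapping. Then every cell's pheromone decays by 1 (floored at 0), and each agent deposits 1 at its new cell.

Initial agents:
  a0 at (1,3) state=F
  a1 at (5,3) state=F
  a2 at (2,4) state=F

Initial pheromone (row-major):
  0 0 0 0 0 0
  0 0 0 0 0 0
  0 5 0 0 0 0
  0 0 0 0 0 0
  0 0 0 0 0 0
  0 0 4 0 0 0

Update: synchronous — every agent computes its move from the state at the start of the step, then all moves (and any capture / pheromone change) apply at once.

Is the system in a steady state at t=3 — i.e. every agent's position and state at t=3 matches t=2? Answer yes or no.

t=1: a0@(0,2) a1@(5,2) a2@(1,3) | pheromone: 0 0 1 0 0 0 / 0 0 0 1 0 0 / 0 4 0 0 0 0 / 0 0 0 0 0 0 / 0 0 0 0 0 0 / 0 0 4 0 0 0
t=2: a0@(5,2) a1@(5,2) a2@(0,2) | pheromone: 0 0 1 0 0 0 / 0 0 0 0 0 0 / 0 3 0 0 0 0 / 0 0 0 0 0 0 / 0 0 0 0 0 0 / 0 0 5 0 0 0
t=3: a0@(5,2) a1@(5,2) a2@(5,2) | pheromone: 0 0 0 0 0 0 / 0 0 0 0 0 0 / 0 2 0 0 0 0 / 0 0 0 0 0 0 / 0 0 0 0 0 0 / 0 0 7 0 0 0

no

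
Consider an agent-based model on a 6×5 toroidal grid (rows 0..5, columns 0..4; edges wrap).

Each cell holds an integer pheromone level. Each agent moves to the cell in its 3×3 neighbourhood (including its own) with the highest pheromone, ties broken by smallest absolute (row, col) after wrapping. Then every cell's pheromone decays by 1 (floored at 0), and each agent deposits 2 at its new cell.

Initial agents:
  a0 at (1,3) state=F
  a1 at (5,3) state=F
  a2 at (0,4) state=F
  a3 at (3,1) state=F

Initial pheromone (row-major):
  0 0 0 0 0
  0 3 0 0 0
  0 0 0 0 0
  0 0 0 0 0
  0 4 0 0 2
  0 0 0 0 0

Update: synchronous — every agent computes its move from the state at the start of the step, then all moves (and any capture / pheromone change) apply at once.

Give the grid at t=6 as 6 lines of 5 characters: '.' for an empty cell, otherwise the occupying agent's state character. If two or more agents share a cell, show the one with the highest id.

F.F..
.....
.....
.....
.F..F
.....

t=1: a0@(0,2) a1@(4,4) a2@(0,0) a3@(4,1) | pheromone: 2 0 2 0 0 / 0 2 0 0 0 / 0 0 0 0 0 / 0 0 0 0 0 / 0 5 0 0 3 / 0 0 0 0 0
t=2: a0@(0,2) a1@(4,4) a2@(0,0) a3@(4,1) | pheromone: 3 0 3 0 0 / 0 1 0 0 0 / 0 0 0 0 0 / 0 0 0 0 0 / 0 6 0 0 4 / 0 0 0 0 0
t=3: a0@(0,2) a1@(4,4) a2@(0,0) a3@(4,1) | pheromone: 4 0 4 0 0 / 0 0 0 0 0 / 0 0 0 0 0 / 0 0 0 0 0 / 0 7 0 0 5 / 0 0 0 0 0
t=4: a0@(0,2) a1@(4,4) a2@(0,0) a3@(4,1) | pheromone: 5 0 5 0 0 / 0 0 0 0 0 / 0 0 0 0 0 / 0 0 0 0 0 / 0 8 0 0 6 / 0 0 0 0 0
t=5: a0@(0,2) a1@(4,4) a2@(0,0) a3@(4,1) | pheromone: 6 0 6 0 0 / 0 0 0 0 0 / 0 0 0 0 0 / 0 0 0 0 0 / 0 9 0 0 7 / 0 0 0 0 0
t=6: a0@(0,2) a1@(4,4) a2@(0,0) a3@(4,1) | pheromone: 7 0 7 0 0 / 0 0 0 0 0 / 0 0 0 0 0 / 0 0 0 0 0 / 0 10 0 0 8 / 0 0 0 0 0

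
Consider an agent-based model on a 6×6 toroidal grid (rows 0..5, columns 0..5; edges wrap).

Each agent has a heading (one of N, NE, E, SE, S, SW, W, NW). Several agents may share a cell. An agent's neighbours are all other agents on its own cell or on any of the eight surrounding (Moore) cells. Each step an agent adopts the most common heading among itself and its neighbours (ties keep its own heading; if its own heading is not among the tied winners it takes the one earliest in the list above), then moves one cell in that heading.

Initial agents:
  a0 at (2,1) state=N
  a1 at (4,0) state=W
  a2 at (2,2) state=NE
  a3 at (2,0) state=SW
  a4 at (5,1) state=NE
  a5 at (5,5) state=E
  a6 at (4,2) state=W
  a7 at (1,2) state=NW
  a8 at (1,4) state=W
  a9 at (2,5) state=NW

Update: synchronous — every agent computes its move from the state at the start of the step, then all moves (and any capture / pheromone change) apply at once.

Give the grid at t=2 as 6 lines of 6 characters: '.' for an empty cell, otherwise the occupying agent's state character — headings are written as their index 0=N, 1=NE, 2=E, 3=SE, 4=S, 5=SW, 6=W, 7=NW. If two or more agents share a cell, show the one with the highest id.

t=1: a0@(1,1):N a1@(4,5):W a2@(1,3):NE a3@(3,5):SW a4@(5,0):W a5@(5,0):E a6@(4,1):W a7@(0,1):NW a8@(1,3):W a9@(1,4):NW
t=2: a0@(0,1):N a1@(4,4):W a2@(0,4):NE a3@(4,4):SW a4@(5,5):W a5@(5,5):W a6@(4,0):W a7@(5,0):NW a8@(1,2):W a9@(0,3):NW

.0.71.
..6...
......
......
6...5.
7....6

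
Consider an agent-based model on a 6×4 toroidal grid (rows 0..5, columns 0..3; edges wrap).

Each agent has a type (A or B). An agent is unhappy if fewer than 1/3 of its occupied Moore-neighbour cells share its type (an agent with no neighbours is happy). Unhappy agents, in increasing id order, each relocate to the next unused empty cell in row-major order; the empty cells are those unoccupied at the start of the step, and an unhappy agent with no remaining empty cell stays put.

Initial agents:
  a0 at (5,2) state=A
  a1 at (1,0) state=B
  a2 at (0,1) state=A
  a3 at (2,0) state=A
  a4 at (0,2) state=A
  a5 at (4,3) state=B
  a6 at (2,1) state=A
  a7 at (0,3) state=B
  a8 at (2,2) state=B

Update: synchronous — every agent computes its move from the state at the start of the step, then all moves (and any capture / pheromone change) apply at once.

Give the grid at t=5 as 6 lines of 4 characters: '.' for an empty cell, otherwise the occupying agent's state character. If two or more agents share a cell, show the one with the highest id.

t=1: a0@(5,2):A a1@(0,0):B a2@(0,1):A a3@(2,0):A a4@(0,2):A a5@(1,1):B a6@(2,1):A a7@(0,3):B a8@(1,2):B
t=2: (unchanged — steady state)

BAAB
.BB.
AA..
....
....
..A.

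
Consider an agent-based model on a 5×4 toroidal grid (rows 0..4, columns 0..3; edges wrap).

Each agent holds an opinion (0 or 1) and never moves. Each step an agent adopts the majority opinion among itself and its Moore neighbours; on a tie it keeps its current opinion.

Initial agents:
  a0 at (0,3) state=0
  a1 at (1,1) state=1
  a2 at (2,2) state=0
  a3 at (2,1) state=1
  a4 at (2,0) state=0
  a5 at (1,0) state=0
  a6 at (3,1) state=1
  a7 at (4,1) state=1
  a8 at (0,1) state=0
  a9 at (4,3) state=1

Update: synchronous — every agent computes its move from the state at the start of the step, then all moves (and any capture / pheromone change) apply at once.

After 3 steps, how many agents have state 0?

t=1: a0@(0,3):0 a1@(1,1):0 a2@(2,2):1 a3@(2,1):1 a4@(2,0):1 a5@(1,0):0 a6@(3,1):1 a7@(4,1):1 a8@(0,1):0 a9@(4,3):1
t=2: (unchanged — steady state)

4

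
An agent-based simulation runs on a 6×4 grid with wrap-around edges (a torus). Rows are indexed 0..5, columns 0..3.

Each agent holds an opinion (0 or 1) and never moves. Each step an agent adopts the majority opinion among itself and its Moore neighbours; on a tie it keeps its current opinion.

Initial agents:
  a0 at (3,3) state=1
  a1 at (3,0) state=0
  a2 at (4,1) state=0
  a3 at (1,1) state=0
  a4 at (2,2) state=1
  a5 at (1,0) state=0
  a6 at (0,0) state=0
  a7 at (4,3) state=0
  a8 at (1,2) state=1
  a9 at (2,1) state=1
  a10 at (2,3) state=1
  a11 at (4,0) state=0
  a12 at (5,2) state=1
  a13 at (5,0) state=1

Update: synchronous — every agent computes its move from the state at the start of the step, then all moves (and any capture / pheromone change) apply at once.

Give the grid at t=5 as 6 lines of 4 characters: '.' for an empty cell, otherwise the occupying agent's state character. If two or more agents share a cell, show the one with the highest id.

0...
001.
.111
0..1
00.0
0.0.

t=1: a0@(3,3):1 a1@(3,0):0 a2@(4,1):0 a3@(1,1):0 a4@(2,2):1 a5@(1,0):0 a6@(0,0):0 a7@(4,3):0 a8@(1,2):1 a9@(2,1):1 a10@(2,3):1 a11@(4,0):0 a12@(5,2):0 a13@(5,0):0
t=2: (unchanged — steady state)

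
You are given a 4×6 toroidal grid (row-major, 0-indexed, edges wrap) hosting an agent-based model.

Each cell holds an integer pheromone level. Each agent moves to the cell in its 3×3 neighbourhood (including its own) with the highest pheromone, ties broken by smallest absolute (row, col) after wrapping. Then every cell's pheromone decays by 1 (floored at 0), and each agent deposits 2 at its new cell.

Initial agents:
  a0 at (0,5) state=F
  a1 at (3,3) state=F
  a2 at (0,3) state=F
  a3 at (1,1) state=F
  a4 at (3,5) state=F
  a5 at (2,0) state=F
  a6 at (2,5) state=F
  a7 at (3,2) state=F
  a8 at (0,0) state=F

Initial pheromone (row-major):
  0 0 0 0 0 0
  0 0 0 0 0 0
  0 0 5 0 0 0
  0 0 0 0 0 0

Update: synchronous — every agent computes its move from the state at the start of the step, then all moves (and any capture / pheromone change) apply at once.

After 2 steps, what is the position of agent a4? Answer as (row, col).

(0, 0)

t=1: a0@(0,0) a1@(2,2) a2@(0,2) a3@(2,2) a4@(0,0) a5@(1,0) a6@(1,0) a7@(2,2) a8@(0,0) | pheromone: 6 0 2 0 0 0 / 4 0 0 0 0 0 / 0 0 10 0 0 0 / 0 0 0 0 0 0
t=2: a0@(0,0) a1@(2,2) a2@(0,2) a3@(2,2) a4@(0,0) a5@(0,0) a6@(0,0) a7@(2,2) a8@(0,0) | pheromone: 15 0 3 0 0 0 / 3 0 0 0 0 0 / 0 0 15 0 0 0 / 0 0 0 0 0 0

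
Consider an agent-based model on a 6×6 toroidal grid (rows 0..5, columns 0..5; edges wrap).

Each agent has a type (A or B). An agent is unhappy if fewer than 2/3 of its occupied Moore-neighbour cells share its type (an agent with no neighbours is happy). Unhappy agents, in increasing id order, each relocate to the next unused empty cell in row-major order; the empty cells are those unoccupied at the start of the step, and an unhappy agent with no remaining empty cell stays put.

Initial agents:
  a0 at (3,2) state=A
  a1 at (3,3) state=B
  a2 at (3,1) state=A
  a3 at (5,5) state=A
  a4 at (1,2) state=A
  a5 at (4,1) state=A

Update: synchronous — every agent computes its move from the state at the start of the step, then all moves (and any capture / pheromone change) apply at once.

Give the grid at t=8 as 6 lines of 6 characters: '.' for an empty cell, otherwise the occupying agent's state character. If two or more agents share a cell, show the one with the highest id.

B..AA.
......
......
.AA...
.A....
......

t=1: a0@(3,2):A a1@(0,0):B a2@(3,1):A a3@(5,5):A a4@(1,2):A a5@(4,1):A
t=2: a0@(3,2):A a1@(0,1):B a2@(3,1):A a3@(0,2):A a4@(1,2):A a5@(4,1):A
t=3: a0@(3,2):A a1@(0,0):B a2@(3,1):A a3@(0,3):A a4@(0,4):A a5@(4,1):A
t=4: (unchanged — steady state)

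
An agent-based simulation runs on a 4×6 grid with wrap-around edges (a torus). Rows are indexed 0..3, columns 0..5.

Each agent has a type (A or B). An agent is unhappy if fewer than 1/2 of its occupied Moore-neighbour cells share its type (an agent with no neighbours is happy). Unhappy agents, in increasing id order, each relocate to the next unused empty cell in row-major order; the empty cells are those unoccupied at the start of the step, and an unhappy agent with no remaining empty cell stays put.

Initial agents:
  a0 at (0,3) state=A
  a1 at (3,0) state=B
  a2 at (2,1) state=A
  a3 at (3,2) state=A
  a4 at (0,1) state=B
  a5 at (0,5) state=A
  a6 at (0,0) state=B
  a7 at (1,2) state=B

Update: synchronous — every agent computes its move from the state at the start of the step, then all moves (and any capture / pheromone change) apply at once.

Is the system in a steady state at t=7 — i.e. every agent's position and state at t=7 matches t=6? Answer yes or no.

yes

t=1: a0@(0,3):A a1@(3,0):B a2@(0,2):A a3@(3,2):A a4@(0,1):B a5@(0,4):A a6@(0,0):B a7@(1,0):B
t=2: (unchanged — steady state)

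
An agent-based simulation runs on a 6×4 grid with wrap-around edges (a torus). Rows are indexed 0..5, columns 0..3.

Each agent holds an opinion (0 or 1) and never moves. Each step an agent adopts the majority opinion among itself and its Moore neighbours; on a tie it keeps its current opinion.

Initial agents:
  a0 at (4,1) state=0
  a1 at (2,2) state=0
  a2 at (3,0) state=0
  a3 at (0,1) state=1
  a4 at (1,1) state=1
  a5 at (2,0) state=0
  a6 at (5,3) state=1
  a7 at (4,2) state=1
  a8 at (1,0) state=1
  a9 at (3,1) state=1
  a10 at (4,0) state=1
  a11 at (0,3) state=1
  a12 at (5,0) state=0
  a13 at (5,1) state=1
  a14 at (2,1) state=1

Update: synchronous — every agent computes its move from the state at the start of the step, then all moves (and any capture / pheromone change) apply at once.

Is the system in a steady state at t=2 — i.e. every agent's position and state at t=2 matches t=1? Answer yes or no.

t=1: a0@(4,1):1 a1@(2,2):1 a2@(3,0):0 a3@(0,1):1 a4@(1,1):1 a5@(2,0):1 a6@(5,3):1 a7@(4,2):1 a8@(1,0):1 a9@(3,1):1 a10@(4,0):1 a11@(0,3):1 a12@(5,0):1 a13@(5,1):1 a14@(2,1):1
t=2: a0@(4,1):1 a1@(2,2):1 a2@(3,0):1 a3@(0,1):1 a4@(1,1):1 a5@(2,0):1 a6@(5,3):1 a7@(4,2):1 a8@(1,0):1 a9@(3,1):1 a10@(4,0):1 a11@(0,3):1 a12@(5,0):1 a13@(5,1):1 a14@(2,1):1

no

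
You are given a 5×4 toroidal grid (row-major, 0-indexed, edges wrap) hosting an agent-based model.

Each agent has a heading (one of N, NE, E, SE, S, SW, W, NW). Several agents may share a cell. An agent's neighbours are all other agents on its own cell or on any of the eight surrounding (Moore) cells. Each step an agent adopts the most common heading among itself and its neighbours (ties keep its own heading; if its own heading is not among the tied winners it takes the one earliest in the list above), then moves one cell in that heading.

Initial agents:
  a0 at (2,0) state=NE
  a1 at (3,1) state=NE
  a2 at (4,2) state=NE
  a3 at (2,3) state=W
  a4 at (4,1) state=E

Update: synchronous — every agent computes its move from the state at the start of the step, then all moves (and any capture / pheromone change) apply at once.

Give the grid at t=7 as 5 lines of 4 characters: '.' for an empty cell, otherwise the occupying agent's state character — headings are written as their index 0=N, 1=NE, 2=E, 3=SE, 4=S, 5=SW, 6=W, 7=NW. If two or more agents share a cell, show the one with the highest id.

...1
1...
11..
....
....

t=1: a0@(1,1):NE a1@(2,2):NE a2@(3,3):NE a3@(2,2):W a4@(3,2):NE
t=2: a0@(0,2):NE a1@(1,3):NE a2@(2,0):NE a3@(1,3):NE a4@(2,3):NE
t=3: a0@(4,3):NE a1@(0,0):NE a2@(1,1):NE a3@(0,0):NE a4@(1,0):NE
t=4: a0@(3,0):NE a1@(4,1):NE a2@(0,2):NE a3@(4,1):NE a4@(0,1):NE
t=5: a0@(2,1):NE a1@(3,2):NE a2@(4,3):NE a3@(3,2):NE a4@(4,2):NE
t=6: a0@(1,2):NE a1@(2,3):NE a2@(3,0):NE a3@(2,3):NE a4@(3,3):NE
t=7: a0@(0,3):NE a1@(1,0):NE a2@(2,1):NE a3@(1,0):NE a4@(2,0):NE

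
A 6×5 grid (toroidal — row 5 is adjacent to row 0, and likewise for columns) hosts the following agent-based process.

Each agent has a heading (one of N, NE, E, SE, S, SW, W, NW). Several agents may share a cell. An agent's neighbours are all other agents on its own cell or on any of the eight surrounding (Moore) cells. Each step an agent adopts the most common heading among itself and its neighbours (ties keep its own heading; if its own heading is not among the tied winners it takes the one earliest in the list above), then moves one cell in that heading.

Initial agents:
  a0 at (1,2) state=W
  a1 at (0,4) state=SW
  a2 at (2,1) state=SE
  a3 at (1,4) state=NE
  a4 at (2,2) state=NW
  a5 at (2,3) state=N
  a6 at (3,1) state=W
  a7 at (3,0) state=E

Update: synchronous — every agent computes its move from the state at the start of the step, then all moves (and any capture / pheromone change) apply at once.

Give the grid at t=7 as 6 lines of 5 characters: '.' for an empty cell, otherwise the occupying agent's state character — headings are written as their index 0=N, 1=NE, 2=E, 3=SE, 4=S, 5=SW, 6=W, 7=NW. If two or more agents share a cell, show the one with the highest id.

t=1: a0@(1,1):W a1@(1,3):SW a2@(2,0):W a3@(0,0):NE a4@(2,1):W a5@(1,3):N a6@(3,0):W a7@(3,1):E
t=2: a0@(1,0):W a1@(2,2):SW a2@(2,4):W a3@(5,1):NE a4@(2,0):W a5@(0,3):N a6@(3,4):W a7@(3,0):W
t=3: a0@(1,4):W a1@(3,1):SW a2@(2,3):W a3@(4,2):NE a4@(2,4):W a5@(5,3):N a6@(3,3):W a7@(3,4):W
t=4: a0@(1,3):W a1@(4,0):SW a2@(2,2):W a3@(3,3):NE a4@(2,3):W a5@(4,3):N a6@(3,2):W a7@(3,3):W
t=5: a0@(1,2):W a1@(5,4):SW a2@(2,1):W a3@(3,2):W a4@(2,2):W a5@(4,2):W a6@(3,1):W a7@(3,2):W
t=6: a0@(1,1):W a1@(0,3):SW a2@(2,0):W a3@(3,1):W a4@(2,1):W a5@(4,1):W a6@(3,0):W a7@(3,1):W
t=7: a0@(1,0):W a1@(1,2):SW a2@(2,4):W a3@(3,0):W a4@(2,0):W a5@(4,0):W a6@(3,4):W a7@(3,0):W

.....
6.5..
6...6
6...6
6....
.....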